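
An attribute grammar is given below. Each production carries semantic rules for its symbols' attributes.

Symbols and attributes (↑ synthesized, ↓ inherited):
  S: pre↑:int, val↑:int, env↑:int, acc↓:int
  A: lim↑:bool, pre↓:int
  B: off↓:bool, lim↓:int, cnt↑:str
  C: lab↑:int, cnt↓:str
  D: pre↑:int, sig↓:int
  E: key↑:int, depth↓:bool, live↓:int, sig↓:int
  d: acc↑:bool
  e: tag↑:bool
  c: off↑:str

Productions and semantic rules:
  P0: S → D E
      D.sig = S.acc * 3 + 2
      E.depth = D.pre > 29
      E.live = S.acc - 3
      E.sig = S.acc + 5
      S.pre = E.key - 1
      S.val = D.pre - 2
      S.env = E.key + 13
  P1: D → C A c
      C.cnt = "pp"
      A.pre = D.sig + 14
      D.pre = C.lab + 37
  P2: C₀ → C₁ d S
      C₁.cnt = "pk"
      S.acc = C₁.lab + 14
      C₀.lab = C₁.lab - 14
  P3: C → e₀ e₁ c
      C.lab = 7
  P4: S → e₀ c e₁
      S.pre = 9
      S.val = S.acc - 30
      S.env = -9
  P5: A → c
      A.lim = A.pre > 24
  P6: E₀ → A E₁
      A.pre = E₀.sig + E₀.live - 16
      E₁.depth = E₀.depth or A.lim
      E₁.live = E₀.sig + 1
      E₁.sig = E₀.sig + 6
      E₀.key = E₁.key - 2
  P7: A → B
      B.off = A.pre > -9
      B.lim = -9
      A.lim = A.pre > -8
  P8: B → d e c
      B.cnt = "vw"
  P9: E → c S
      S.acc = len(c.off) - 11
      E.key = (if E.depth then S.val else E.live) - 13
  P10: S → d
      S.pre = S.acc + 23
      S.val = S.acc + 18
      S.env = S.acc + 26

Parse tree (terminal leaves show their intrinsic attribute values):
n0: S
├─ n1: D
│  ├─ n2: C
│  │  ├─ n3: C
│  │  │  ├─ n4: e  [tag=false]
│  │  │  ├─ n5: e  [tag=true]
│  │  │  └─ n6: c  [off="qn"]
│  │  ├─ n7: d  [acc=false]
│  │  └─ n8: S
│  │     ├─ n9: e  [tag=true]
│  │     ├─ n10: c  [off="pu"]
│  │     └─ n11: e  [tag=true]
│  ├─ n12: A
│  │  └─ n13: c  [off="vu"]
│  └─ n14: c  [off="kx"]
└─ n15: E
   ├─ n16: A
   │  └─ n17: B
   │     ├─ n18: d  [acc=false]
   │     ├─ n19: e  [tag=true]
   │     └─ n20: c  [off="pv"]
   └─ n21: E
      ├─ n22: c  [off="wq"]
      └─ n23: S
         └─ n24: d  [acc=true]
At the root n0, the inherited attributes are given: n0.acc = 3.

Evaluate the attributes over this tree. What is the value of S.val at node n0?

28

1. n0.acc = 3  [given at root]
2. n1.sig = 11  [S.acc * 3 + 2]
3. n2.cnt = "pp"  ["pp"]
4. n3.cnt = "pk"  ["pk"]
5. n4.tag = false  [terminal]
6. n5.tag = true  [terminal]
7. n6.off = "qn"  [terminal]
8. n3.lab = 7  [7]
9. n7.acc = false  [terminal]
10. n8.acc = 21  [C₁.lab + 14]
11. n9.tag = true  [terminal]
12. n10.off = "pu"  [terminal]
13. n11.tag = true  [terminal]
14. n8.pre = 9  [9]
15. n8.val = -9  [S.acc - 30]
16. n8.env = -9  [-9]
17. n2.lab = -7  [C₁.lab - 14]
18. n12.pre = 25  [D.sig + 14]
19. n13.off = "vu"  [terminal]
20. n12.lim = true  [A.pre > 24]
21. n14.off = "kx"  [terminal]
22. n1.pre = 30  [C.lab + 37]
23. n15.depth = true  [D.pre > 29]
24. n15.live = 0  [S.acc - 3]
25. n15.sig = 8  [S.acc + 5]
26. n16.pre = -8  [E₀.sig + E₀.live - 16]
27. n17.off = true  [A.pre > -9]
28. n17.lim = -9  [-9]
29. n18.acc = false  [terminal]
30. n19.tag = true  [terminal]
31. n20.off = "pv"  [terminal]
32. n17.cnt = "vw"  ["vw"]
33. n16.lim = false  [A.pre > -8]
34. n21.depth = true  [E₀.depth or A.lim]
35. n21.live = 9  [E₀.sig + 1]
36. n21.sig = 14  [E₀.sig + 6]
37. n22.off = "wq"  [terminal]
38. n23.acc = -9  [len(c.off) - 11]
39. n24.acc = true  [terminal]
40. n23.pre = 14  [S.acc + 23]
41. n23.val = 9  [S.acc + 18]
42. n23.env = 17  [S.acc + 26]
43. n21.key = -4  [(if E.depth then S.val else E.live) - 13]
44. n15.key = -6  [E₁.key - 2]
45. n0.pre = -7  [E.key - 1]
46. n0.val = 28  [D.pre - 2]
47. n0.env = 7  [E.key + 13]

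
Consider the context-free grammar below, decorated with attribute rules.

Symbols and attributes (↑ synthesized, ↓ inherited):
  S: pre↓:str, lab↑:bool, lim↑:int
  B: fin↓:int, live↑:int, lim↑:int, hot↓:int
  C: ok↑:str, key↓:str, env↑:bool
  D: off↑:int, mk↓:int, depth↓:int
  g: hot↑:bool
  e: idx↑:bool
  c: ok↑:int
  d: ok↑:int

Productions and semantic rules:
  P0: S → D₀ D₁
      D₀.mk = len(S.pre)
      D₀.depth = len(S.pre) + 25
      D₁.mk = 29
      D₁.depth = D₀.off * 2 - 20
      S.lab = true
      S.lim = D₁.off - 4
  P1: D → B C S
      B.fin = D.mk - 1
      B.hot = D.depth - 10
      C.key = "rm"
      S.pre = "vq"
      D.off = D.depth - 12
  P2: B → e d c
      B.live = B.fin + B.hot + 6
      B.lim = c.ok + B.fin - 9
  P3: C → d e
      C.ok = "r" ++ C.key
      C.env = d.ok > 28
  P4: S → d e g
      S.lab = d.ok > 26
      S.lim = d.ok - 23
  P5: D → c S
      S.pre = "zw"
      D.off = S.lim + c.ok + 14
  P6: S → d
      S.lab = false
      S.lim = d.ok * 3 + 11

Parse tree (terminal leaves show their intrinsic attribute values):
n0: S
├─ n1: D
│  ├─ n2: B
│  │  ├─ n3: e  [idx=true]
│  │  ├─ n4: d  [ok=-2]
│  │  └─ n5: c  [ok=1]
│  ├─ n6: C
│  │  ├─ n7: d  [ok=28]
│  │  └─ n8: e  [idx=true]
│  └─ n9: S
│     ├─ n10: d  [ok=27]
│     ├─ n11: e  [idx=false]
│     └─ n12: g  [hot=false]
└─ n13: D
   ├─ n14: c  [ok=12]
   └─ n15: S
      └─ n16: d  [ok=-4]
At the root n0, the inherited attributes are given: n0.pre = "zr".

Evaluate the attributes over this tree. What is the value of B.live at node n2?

1. n0.pre = "zr"  [given at root]
2. n1.mk = 2  [len(S.pre)]
3. n1.depth = 27  [len(S.pre) + 25]
4. n2.fin = 1  [D.mk - 1]
5. n2.hot = 17  [D.depth - 10]
6. n3.idx = true  [terminal]
7. n4.ok = -2  [terminal]
8. n5.ok = 1  [terminal]
9. n2.live = 24  [B.fin + B.hot + 6]
10. n2.lim = -7  [c.ok + B.fin - 9]
11. n6.key = "rm"  ["rm"]
12. n7.ok = 28  [terminal]
13. n8.idx = true  [terminal]
14. n6.ok = "rrm"  ["r" ++ C.key]
15. n6.env = false  [d.ok > 28]
16. n9.pre = "vq"  ["vq"]
17. n10.ok = 27  [terminal]
18. n11.idx = false  [terminal]
19. n12.hot = false  [terminal]
20. n9.lab = true  [d.ok > 26]
21. n9.lim = 4  [d.ok - 23]
22. n1.off = 15  [D.depth - 12]
23. n13.mk = 29  [29]
24. n13.depth = 10  [D₀.off * 2 - 20]
25. n14.ok = 12  [terminal]
26. n15.pre = "zw"  ["zw"]
27. n16.ok = -4  [terminal]
28. n15.lab = false  [false]
29. n15.lim = -1  [d.ok * 3 + 11]
30. n13.off = 25  [S.lim + c.ok + 14]
31. n0.lab = true  [true]
32. n0.lim = 21  [D₁.off - 4]

24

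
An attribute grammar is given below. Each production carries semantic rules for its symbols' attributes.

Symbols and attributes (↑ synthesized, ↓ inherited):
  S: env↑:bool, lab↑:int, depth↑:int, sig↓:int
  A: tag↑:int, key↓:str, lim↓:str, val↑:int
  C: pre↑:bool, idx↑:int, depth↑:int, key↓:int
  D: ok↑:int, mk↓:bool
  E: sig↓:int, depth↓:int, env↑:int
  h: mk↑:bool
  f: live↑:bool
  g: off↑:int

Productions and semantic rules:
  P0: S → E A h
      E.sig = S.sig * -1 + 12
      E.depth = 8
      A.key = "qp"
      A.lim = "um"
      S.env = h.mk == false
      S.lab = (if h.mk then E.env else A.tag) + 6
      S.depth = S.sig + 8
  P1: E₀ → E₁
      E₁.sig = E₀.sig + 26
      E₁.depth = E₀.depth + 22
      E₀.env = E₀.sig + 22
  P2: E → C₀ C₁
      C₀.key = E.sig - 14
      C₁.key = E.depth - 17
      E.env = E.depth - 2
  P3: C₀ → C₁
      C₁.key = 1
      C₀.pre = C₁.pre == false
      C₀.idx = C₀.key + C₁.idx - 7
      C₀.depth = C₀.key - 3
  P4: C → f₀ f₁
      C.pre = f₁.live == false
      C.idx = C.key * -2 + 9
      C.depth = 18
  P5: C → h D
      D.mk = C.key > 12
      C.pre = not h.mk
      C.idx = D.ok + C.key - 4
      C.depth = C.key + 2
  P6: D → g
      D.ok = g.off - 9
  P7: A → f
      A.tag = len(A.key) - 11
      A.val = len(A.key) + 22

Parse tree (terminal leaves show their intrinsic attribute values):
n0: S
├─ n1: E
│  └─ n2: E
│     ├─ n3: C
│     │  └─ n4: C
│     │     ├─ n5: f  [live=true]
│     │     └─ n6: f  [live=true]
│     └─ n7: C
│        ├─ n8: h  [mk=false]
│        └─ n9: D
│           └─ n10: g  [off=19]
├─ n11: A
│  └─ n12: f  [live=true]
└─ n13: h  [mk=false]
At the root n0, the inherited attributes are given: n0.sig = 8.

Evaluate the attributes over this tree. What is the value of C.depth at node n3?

1. n0.sig = 8  [given at root]
2. n1.sig = 4  [S.sig * -1 + 12]
3. n1.depth = 8  [8]
4. n2.sig = 30  [E₀.sig + 26]
5. n2.depth = 30  [E₀.depth + 22]
6. n3.key = 16  [E.sig - 14]
7. n4.key = 1  [1]
8. n5.live = true  [terminal]
9. n6.live = true  [terminal]
10. n4.pre = false  [f₁.live == false]
11. n4.idx = 7  [C.key * -2 + 9]
12. n4.depth = 18  [18]
13. n3.pre = true  [C₁.pre == false]
14. n3.idx = 16  [C₀.key + C₁.idx - 7]
15. n3.depth = 13  [C₀.key - 3]
16. n7.key = 13  [E.depth - 17]
17. n8.mk = false  [terminal]
18. n9.mk = true  [C.key > 12]
19. n10.off = 19  [terminal]
20. n9.ok = 10  [g.off - 9]
21. n7.pre = true  [not h.mk]
22. n7.idx = 19  [D.ok + C.key - 4]
23. n7.depth = 15  [C.key + 2]
24. n2.env = 28  [E.depth - 2]
25. n1.env = 26  [E₀.sig + 22]
26. n11.key = "qp"  ["qp"]
27. n11.lim = "um"  ["um"]
28. n12.live = true  [terminal]
29. n11.tag = -9  [len(A.key) - 11]
30. n11.val = 24  [len(A.key) + 22]
31. n13.mk = false  [terminal]
32. n0.env = true  [h.mk == false]
33. n0.lab = -3  [(if h.mk then E.env else A.tag) + 6]
34. n0.depth = 16  [S.sig + 8]

13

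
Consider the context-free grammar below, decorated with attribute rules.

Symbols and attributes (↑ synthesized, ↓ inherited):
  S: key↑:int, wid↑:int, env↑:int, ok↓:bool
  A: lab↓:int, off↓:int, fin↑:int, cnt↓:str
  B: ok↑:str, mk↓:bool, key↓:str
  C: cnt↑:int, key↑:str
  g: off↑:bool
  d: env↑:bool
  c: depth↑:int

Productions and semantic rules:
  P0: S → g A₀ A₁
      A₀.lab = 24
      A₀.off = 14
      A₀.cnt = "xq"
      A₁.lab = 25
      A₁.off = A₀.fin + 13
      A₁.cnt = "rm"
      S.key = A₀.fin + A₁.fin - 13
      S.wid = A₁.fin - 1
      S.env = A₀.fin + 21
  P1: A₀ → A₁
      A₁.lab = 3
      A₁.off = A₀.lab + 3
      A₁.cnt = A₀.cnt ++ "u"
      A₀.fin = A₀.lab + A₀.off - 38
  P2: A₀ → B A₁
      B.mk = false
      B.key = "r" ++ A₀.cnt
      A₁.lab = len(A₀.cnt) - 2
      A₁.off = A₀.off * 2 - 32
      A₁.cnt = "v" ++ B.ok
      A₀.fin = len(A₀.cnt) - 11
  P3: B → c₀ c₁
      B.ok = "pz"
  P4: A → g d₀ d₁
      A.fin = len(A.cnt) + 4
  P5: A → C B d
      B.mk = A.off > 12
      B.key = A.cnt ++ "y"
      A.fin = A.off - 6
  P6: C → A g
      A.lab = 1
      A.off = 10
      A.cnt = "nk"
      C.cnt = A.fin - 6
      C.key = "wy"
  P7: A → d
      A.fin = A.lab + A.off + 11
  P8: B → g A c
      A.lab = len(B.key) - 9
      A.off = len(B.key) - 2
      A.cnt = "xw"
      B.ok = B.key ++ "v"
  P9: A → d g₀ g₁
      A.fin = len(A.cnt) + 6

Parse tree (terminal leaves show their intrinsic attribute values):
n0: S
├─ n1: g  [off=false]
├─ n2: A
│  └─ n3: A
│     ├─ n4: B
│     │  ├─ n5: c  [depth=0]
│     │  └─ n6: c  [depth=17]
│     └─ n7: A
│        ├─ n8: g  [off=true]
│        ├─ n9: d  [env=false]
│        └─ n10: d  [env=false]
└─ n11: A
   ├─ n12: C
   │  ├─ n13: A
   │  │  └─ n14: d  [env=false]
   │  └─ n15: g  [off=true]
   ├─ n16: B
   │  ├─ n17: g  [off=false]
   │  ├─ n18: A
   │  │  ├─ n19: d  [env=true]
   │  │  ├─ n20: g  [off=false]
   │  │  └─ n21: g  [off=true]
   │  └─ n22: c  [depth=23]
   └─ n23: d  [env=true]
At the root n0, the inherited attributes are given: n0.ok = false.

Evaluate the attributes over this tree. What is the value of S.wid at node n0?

6

1. n0.ok = false  [given at root]
2. n1.off = false  [terminal]
3. n2.lab = 24  [24]
4. n2.off = 14  [14]
5. n2.cnt = "xq"  ["xq"]
6. n3.lab = 3  [3]
7. n3.off = 27  [A₀.lab + 3]
8. n3.cnt = "xqu"  [A₀.cnt ++ "u"]
9. n4.mk = false  [false]
10. n4.key = "rxqu"  ["r" ++ A₀.cnt]
11. n5.depth = 0  [terminal]
12. n6.depth = 17  [terminal]
13. n4.ok = "pz"  ["pz"]
14. n7.lab = 1  [len(A₀.cnt) - 2]
15. n7.off = 22  [A₀.off * 2 - 32]
16. n7.cnt = "vpz"  ["v" ++ B.ok]
17. n8.off = true  [terminal]
18. n9.env = false  [terminal]
19. n10.env = false  [terminal]
20. n7.fin = 7  [len(A.cnt) + 4]
21. n3.fin = -8  [len(A₀.cnt) - 11]
22. n2.fin = 0  [A₀.lab + A₀.off - 38]
23. n11.lab = 25  [25]
24. n11.off = 13  [A₀.fin + 13]
25. n11.cnt = "rm"  ["rm"]
26. n13.lab = 1  [1]
27. n13.off = 10  [10]
28. n13.cnt = "nk"  ["nk"]
29. n14.env = false  [terminal]
30. n13.fin = 22  [A.lab + A.off + 11]
31. n15.off = true  [terminal]
32. n12.cnt = 16  [A.fin - 6]
33. n12.key = "wy"  ["wy"]
34. n16.mk = true  [A.off > 12]
35. n16.key = "rmy"  [A.cnt ++ "y"]
36. n17.off = false  [terminal]
37. n18.lab = -6  [len(B.key) - 9]
38. n18.off = 1  [len(B.key) - 2]
39. n18.cnt = "xw"  ["xw"]
40. n19.env = true  [terminal]
41. n20.off = false  [terminal]
42. n21.off = true  [terminal]
43. n18.fin = 8  [len(A.cnt) + 6]
44. n22.depth = 23  [terminal]
45. n16.ok = "rmyv"  [B.key ++ "v"]
46. n23.env = true  [terminal]
47. n11.fin = 7  [A.off - 6]
48. n0.key = -6  [A₀.fin + A₁.fin - 13]
49. n0.wid = 6  [A₁.fin - 1]
50. n0.env = 21  [A₀.fin + 21]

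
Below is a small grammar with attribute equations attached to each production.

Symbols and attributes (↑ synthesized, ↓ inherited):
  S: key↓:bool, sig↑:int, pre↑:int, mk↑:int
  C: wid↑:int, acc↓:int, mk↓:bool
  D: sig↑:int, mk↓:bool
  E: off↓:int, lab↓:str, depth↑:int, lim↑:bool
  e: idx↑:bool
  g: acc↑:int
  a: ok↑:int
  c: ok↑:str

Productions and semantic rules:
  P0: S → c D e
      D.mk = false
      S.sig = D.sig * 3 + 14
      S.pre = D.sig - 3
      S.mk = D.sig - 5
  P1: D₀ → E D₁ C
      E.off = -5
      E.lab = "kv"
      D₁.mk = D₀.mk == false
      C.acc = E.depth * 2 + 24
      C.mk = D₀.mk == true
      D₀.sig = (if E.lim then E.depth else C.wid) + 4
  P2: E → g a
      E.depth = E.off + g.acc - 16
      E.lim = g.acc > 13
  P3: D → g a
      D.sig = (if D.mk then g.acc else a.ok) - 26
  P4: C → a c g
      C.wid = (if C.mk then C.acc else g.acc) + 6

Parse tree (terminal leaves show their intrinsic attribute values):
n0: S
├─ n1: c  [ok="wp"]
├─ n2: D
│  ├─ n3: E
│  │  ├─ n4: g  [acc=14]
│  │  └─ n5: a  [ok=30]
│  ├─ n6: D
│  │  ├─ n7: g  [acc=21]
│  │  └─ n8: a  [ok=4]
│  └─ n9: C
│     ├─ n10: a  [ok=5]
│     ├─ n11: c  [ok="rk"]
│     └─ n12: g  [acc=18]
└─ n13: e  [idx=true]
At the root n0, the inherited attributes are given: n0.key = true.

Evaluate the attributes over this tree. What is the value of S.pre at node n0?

1. n0.key = true  [given at root]
2. n1.ok = "wp"  [terminal]
3. n2.mk = false  [false]
4. n3.off = -5  [-5]
5. n3.lab = "kv"  ["kv"]
6. n4.acc = 14  [terminal]
7. n5.ok = 30  [terminal]
8. n3.depth = -7  [E.off + g.acc - 16]
9. n3.lim = true  [g.acc > 13]
10. n6.mk = true  [D₀.mk == false]
11. n7.acc = 21  [terminal]
12. n8.ok = 4  [terminal]
13. n6.sig = -5  [(if D.mk then g.acc else a.ok) - 26]
14. n9.acc = 10  [E.depth * 2 + 24]
15. n9.mk = false  [D₀.mk == true]
16. n10.ok = 5  [terminal]
17. n11.ok = "rk"  [terminal]
18. n12.acc = 18  [terminal]
19. n9.wid = 24  [(if C.mk then C.acc else g.acc) + 6]
20. n2.sig = -3  [(if E.lim then E.depth else C.wid) + 4]
21. n13.idx = true  [terminal]
22. n0.sig = 5  [D.sig * 3 + 14]
23. n0.pre = -6  [D.sig - 3]
24. n0.mk = -8  [D.sig - 5]

-6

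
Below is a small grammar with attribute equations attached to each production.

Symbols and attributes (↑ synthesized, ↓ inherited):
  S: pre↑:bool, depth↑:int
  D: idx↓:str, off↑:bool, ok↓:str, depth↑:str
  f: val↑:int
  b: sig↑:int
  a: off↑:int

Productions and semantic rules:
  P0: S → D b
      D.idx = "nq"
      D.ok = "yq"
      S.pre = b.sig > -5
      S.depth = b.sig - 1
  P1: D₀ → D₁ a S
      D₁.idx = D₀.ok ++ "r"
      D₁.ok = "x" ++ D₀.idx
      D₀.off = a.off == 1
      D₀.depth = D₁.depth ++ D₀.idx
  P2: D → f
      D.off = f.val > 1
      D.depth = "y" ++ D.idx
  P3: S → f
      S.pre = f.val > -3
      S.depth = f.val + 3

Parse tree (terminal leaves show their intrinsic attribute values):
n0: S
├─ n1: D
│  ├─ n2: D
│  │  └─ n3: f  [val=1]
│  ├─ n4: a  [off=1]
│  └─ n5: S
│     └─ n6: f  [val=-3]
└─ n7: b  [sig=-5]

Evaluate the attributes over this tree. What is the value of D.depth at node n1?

"yyqrnq"

1. n1.idx = "nq"  ["nq"]
2. n1.ok = "yq"  ["yq"]
3. n2.idx = "yqr"  [D₀.ok ++ "r"]
4. n2.ok = "xnq"  ["x" ++ D₀.idx]
5. n3.val = 1  [terminal]
6. n2.off = false  [f.val > 1]
7. n2.depth = "yyqr"  ["y" ++ D.idx]
8. n4.off = 1  [terminal]
9. n6.val = -3  [terminal]
10. n5.pre = false  [f.val > -3]
11. n5.depth = 0  [f.val + 3]
12. n1.off = true  [a.off == 1]
13. n1.depth = "yyqrnq"  [D₁.depth ++ D₀.idx]
14. n7.sig = -5  [terminal]
15. n0.pre = false  [b.sig > -5]
16. n0.depth = -6  [b.sig - 1]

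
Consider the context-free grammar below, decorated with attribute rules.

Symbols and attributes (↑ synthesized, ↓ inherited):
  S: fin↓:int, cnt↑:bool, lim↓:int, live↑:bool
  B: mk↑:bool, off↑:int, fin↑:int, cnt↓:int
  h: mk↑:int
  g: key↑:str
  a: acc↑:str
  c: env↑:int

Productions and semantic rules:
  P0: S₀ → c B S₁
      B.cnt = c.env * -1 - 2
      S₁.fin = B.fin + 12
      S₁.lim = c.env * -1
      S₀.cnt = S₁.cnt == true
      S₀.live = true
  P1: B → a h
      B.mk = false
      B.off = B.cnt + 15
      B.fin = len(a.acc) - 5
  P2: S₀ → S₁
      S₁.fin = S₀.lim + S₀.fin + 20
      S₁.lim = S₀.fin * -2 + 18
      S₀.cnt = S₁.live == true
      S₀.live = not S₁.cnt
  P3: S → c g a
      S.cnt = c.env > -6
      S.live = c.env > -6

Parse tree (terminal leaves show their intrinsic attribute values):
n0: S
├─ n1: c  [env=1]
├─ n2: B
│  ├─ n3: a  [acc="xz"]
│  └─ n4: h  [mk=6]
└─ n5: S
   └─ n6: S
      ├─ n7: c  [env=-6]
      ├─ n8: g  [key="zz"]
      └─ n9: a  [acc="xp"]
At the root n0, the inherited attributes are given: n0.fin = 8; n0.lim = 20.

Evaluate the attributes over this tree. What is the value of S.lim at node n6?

1. n0.fin = 8  [given at root]
2. n0.lim = 20  [given at root]
3. n1.env = 1  [terminal]
4. n2.cnt = -3  [c.env * -1 - 2]
5. n3.acc = "xz"  [terminal]
6. n4.mk = 6  [terminal]
7. n2.mk = false  [false]
8. n2.off = 12  [B.cnt + 15]
9. n2.fin = -3  [len(a.acc) - 5]
10. n5.fin = 9  [B.fin + 12]
11. n5.lim = -1  [c.env * -1]
12. n6.fin = 28  [S₀.lim + S₀.fin + 20]
13. n6.lim = 0  [S₀.fin * -2 + 18]
14. n7.env = -6  [terminal]
15. n8.key = "zz"  [terminal]
16. n9.acc = "xp"  [terminal]
17. n6.cnt = false  [c.env > -6]
18. n6.live = false  [c.env > -6]
19. n5.cnt = false  [S₁.live == true]
20. n5.live = true  [not S₁.cnt]
21. n0.cnt = false  [S₁.cnt == true]
22. n0.live = true  [true]

0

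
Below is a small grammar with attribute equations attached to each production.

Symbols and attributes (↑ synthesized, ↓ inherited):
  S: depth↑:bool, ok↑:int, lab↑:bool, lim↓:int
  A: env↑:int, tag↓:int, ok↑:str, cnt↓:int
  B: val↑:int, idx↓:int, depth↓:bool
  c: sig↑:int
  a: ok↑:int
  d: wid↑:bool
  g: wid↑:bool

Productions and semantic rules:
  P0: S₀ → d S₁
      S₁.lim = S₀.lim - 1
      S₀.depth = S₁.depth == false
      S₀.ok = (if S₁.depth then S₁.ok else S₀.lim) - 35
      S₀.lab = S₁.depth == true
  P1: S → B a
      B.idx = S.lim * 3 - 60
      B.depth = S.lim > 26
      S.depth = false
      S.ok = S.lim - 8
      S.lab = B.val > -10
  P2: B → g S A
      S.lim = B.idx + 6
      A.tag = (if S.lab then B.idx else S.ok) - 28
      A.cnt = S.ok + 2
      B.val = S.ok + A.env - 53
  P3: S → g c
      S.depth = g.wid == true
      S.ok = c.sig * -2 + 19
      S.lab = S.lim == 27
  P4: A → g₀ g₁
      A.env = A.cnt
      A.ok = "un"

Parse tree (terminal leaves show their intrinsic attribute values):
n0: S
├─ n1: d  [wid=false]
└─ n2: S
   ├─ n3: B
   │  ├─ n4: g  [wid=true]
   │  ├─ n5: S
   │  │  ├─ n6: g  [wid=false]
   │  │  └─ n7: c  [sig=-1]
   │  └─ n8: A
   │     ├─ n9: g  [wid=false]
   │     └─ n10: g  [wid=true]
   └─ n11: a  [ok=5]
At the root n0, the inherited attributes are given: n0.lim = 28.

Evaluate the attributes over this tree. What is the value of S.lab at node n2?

true

1. n0.lim = 28  [given at root]
2. n1.wid = false  [terminal]
3. n2.lim = 27  [S₀.lim - 1]
4. n3.idx = 21  [S.lim * 3 - 60]
5. n3.depth = true  [S.lim > 26]
6. n4.wid = true  [terminal]
7. n5.lim = 27  [B.idx + 6]
8. n6.wid = false  [terminal]
9. n7.sig = -1  [terminal]
10. n5.depth = false  [g.wid == true]
11. n5.ok = 21  [c.sig * -2 + 19]
12. n5.lab = true  [S.lim == 27]
13. n8.tag = -7  [(if S.lab then B.idx else S.ok) - 28]
14. n8.cnt = 23  [S.ok + 2]
15. n9.wid = false  [terminal]
16. n10.wid = true  [terminal]
17. n8.env = 23  [A.cnt]
18. n8.ok = "un"  ["un"]
19. n3.val = -9  [S.ok + A.env - 53]
20. n11.ok = 5  [terminal]
21. n2.depth = false  [false]
22. n2.ok = 19  [S.lim - 8]
23. n2.lab = true  [B.val > -10]
24. n0.depth = true  [S₁.depth == false]
25. n0.ok = -7  [(if S₁.depth then S₁.ok else S₀.lim) - 35]
26. n0.lab = false  [S₁.depth == true]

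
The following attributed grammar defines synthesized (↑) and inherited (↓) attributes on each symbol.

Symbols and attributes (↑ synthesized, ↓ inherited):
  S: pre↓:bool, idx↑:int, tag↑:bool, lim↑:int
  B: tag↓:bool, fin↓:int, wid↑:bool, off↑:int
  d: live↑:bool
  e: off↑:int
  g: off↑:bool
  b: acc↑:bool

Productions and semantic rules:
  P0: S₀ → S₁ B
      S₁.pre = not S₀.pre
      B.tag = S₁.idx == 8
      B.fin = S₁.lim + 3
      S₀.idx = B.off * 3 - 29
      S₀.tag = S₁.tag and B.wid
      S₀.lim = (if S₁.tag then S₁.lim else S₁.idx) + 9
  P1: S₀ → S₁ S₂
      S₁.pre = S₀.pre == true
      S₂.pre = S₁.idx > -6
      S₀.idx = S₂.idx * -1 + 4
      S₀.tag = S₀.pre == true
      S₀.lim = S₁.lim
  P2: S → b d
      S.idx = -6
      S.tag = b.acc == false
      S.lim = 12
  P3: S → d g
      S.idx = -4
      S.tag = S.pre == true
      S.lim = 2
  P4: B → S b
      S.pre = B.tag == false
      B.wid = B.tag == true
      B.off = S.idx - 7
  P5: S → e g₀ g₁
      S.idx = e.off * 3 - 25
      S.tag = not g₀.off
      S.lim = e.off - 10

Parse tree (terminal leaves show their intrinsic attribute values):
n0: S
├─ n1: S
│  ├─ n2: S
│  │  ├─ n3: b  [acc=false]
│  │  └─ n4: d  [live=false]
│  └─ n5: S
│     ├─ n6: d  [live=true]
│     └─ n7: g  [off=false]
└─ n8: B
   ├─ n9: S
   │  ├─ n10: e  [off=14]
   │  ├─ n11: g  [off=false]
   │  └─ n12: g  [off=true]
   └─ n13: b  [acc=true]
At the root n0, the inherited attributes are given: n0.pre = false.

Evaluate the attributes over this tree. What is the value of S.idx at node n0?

1. n0.pre = false  [given at root]
2. n1.pre = true  [not S₀.pre]
3. n2.pre = true  [S₀.pre == true]
4. n3.acc = false  [terminal]
5. n4.live = false  [terminal]
6. n2.idx = -6  [-6]
7. n2.tag = true  [b.acc == false]
8. n2.lim = 12  [12]
9. n5.pre = false  [S₁.idx > -6]
10. n6.live = true  [terminal]
11. n7.off = false  [terminal]
12. n5.idx = -4  [-4]
13. n5.tag = false  [S.pre == true]
14. n5.lim = 2  [2]
15. n1.idx = 8  [S₂.idx * -1 + 4]
16. n1.tag = true  [S₀.pre == true]
17. n1.lim = 12  [S₁.lim]
18. n8.tag = true  [S₁.idx == 8]
19. n8.fin = 15  [S₁.lim + 3]
20. n9.pre = false  [B.tag == false]
21. n10.off = 14  [terminal]
22. n11.off = false  [terminal]
23. n12.off = true  [terminal]
24. n9.idx = 17  [e.off * 3 - 25]
25. n9.tag = true  [not g₀.off]
26. n9.lim = 4  [e.off - 10]
27. n13.acc = true  [terminal]
28. n8.wid = true  [B.tag == true]
29. n8.off = 10  [S.idx - 7]
30. n0.idx = 1  [B.off * 3 - 29]
31. n0.tag = true  [S₁.tag and B.wid]
32. n0.lim = 21  [(if S₁.tag then S₁.lim else S₁.idx) + 9]

1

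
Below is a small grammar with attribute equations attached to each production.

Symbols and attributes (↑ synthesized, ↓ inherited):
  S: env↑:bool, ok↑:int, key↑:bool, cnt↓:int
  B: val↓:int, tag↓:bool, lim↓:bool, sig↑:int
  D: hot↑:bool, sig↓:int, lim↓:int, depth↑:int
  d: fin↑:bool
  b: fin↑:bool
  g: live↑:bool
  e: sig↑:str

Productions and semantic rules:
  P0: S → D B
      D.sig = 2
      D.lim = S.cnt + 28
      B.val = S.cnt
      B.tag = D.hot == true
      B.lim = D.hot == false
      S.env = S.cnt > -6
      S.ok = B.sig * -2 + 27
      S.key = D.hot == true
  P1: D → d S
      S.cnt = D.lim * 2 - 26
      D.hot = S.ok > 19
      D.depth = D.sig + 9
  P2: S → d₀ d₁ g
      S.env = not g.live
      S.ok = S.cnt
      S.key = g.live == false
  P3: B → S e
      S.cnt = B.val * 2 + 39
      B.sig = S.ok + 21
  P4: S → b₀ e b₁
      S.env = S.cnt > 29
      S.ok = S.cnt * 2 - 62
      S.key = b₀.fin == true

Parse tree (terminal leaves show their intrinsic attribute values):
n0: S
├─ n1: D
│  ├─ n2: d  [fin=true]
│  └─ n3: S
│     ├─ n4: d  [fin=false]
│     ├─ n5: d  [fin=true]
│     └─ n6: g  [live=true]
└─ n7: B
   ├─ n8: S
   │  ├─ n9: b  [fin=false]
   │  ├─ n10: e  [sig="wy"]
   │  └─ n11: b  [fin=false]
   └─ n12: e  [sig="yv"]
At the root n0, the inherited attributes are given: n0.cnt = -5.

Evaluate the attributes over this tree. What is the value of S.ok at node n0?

-7

1. n0.cnt = -5  [given at root]
2. n1.sig = 2  [2]
3. n1.lim = 23  [S.cnt + 28]
4. n2.fin = true  [terminal]
5. n3.cnt = 20  [D.lim * 2 - 26]
6. n4.fin = false  [terminal]
7. n5.fin = true  [terminal]
8. n6.live = true  [terminal]
9. n3.env = false  [not g.live]
10. n3.ok = 20  [S.cnt]
11. n3.key = false  [g.live == false]
12. n1.hot = true  [S.ok > 19]
13. n1.depth = 11  [D.sig + 9]
14. n7.val = -5  [S.cnt]
15. n7.tag = true  [D.hot == true]
16. n7.lim = false  [D.hot == false]
17. n8.cnt = 29  [B.val * 2 + 39]
18. n9.fin = false  [terminal]
19. n10.sig = "wy"  [terminal]
20. n11.fin = false  [terminal]
21. n8.env = false  [S.cnt > 29]
22. n8.ok = -4  [S.cnt * 2 - 62]
23. n8.key = false  [b₀.fin == true]
24. n12.sig = "yv"  [terminal]
25. n7.sig = 17  [S.ok + 21]
26. n0.env = true  [S.cnt > -6]
27. n0.ok = -7  [B.sig * -2 + 27]
28. n0.key = true  [D.hot == true]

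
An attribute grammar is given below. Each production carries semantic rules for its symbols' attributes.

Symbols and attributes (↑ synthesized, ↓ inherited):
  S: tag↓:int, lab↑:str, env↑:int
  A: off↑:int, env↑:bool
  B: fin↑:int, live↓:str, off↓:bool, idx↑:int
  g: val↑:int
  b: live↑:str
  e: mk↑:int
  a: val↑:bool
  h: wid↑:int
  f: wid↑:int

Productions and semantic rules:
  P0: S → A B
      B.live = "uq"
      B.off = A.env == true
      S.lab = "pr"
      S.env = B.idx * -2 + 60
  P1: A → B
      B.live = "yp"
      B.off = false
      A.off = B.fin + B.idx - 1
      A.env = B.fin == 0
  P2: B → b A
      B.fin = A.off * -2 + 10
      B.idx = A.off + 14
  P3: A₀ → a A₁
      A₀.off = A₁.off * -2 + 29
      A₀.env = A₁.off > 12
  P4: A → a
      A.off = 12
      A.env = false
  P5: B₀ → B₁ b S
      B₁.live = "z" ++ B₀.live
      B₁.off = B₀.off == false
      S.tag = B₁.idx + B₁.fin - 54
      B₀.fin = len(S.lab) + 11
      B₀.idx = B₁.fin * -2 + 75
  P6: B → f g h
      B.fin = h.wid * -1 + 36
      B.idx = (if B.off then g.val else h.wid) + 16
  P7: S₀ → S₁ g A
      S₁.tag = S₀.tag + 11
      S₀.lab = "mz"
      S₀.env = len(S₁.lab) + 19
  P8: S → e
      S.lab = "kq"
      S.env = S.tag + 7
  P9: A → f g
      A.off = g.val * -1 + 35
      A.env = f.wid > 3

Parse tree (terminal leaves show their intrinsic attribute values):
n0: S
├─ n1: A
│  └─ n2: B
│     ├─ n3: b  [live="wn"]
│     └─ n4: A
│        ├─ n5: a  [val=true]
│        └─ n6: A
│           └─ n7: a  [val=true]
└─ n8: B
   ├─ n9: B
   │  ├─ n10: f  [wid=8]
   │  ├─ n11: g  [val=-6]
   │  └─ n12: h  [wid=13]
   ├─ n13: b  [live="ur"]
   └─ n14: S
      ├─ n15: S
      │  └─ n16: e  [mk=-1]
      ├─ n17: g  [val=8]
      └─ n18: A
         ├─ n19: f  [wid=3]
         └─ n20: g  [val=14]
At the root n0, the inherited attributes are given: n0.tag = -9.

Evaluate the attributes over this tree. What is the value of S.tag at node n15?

1. n0.tag = -9  [given at root]
2. n2.live = "yp"  ["yp"]
3. n2.off = false  [false]
4. n3.live = "wn"  [terminal]
5. n5.val = true  [terminal]
6. n7.val = true  [terminal]
7. n6.off = 12  [12]
8. n6.env = false  [false]
9. n4.off = 5  [A₁.off * -2 + 29]
10. n4.env = false  [A₁.off > 12]
11. n2.fin = 0  [A.off * -2 + 10]
12. n2.idx = 19  [A.off + 14]
13. n1.off = 18  [B.fin + B.idx - 1]
14. n1.env = true  [B.fin == 0]
15. n8.live = "uq"  ["uq"]
16. n8.off = true  [A.env == true]
17. n9.live = "zuq"  ["z" ++ B₀.live]
18. n9.off = false  [B₀.off == false]
19. n10.wid = 8  [terminal]
20. n11.val = -6  [terminal]
21. n12.wid = 13  [terminal]
22. n9.fin = 23  [h.wid * -1 + 36]
23. n9.idx = 29  [(if B.off then g.val else h.wid) + 16]
24. n13.live = "ur"  [terminal]
25. n14.tag = -2  [B₁.idx + B₁.fin - 54]
26. n15.tag = 9  [S₀.tag + 11]
27. n16.mk = -1  [terminal]
28. n15.lab = "kq"  ["kq"]
29. n15.env = 16  [S.tag + 7]
30. n17.val = 8  [terminal]
31. n19.wid = 3  [terminal]
32. n20.val = 14  [terminal]
33. n18.off = 21  [g.val * -1 + 35]
34. n18.env = false  [f.wid > 3]
35. n14.lab = "mz"  ["mz"]
36. n14.env = 21  [len(S₁.lab) + 19]
37. n8.fin = 13  [len(S.lab) + 11]
38. n8.idx = 29  [B₁.fin * -2 + 75]
39. n0.lab = "pr"  ["pr"]
40. n0.env = 2  [B.idx * -2 + 60]

9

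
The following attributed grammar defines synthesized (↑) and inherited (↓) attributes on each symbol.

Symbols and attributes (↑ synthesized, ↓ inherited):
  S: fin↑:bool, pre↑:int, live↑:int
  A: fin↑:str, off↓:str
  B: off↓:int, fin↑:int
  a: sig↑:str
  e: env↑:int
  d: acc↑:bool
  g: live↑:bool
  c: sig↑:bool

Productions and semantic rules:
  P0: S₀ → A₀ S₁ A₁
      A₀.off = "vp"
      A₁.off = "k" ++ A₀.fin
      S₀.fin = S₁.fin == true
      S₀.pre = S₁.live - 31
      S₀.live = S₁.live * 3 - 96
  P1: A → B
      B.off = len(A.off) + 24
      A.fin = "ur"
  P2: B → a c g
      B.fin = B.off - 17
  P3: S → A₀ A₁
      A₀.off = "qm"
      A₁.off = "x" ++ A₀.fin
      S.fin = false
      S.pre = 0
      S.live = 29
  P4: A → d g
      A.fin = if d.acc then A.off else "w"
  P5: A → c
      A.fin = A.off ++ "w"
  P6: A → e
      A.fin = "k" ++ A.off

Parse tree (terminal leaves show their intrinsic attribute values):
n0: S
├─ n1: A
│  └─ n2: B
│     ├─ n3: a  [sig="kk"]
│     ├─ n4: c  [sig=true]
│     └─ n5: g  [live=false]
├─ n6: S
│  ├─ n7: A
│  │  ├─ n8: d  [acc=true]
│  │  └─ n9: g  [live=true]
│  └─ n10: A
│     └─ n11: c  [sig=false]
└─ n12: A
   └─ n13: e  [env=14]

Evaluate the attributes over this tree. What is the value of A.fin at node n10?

"xqmw"

1. n1.off = "vp"  ["vp"]
2. n2.off = 26  [len(A.off) + 24]
3. n3.sig = "kk"  [terminal]
4. n4.sig = true  [terminal]
5. n5.live = false  [terminal]
6. n2.fin = 9  [B.off - 17]
7. n1.fin = "ur"  ["ur"]
8. n7.off = "qm"  ["qm"]
9. n8.acc = true  [terminal]
10. n9.live = true  [terminal]
11. n7.fin = "qm"  [if d.acc then A.off else "w"]
12. n10.off = "xqm"  ["x" ++ A₀.fin]
13. n11.sig = false  [terminal]
14. n10.fin = "xqmw"  [A.off ++ "w"]
15. n6.fin = false  [false]
16. n6.pre = 0  [0]
17. n6.live = 29  [29]
18. n12.off = "kur"  ["k" ++ A₀.fin]
19. n13.env = 14  [terminal]
20. n12.fin = "kkur"  ["k" ++ A.off]
21. n0.fin = false  [S₁.fin == true]
22. n0.pre = -2  [S₁.live - 31]
23. n0.live = -9  [S₁.live * 3 - 96]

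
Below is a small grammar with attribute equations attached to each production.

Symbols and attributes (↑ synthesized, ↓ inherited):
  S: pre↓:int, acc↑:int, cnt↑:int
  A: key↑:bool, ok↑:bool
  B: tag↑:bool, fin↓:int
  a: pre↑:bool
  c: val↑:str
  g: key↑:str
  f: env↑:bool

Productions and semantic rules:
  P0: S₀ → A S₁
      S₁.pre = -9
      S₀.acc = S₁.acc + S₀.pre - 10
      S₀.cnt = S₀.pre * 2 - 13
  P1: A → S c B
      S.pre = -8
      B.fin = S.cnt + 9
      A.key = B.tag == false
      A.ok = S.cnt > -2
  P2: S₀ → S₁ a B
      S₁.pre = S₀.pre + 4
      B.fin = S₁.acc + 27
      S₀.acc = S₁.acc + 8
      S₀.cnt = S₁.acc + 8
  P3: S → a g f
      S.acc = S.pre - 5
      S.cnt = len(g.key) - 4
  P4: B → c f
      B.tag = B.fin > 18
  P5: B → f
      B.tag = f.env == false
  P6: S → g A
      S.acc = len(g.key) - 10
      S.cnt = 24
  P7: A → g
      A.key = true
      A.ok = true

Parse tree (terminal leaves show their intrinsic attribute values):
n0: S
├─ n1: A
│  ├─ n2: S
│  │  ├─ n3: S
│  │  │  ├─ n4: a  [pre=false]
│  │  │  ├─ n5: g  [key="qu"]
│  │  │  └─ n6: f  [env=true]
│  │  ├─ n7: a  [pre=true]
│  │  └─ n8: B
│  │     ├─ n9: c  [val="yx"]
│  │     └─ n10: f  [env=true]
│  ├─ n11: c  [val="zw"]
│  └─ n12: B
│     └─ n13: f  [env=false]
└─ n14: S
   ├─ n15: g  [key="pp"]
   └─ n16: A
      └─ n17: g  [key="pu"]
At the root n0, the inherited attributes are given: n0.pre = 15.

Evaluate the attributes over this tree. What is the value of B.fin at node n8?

18

1. n0.pre = 15  [given at root]
2. n2.pre = -8  [-8]
3. n3.pre = -4  [S₀.pre + 4]
4. n4.pre = false  [terminal]
5. n5.key = "qu"  [terminal]
6. n6.env = true  [terminal]
7. n3.acc = -9  [S.pre - 5]
8. n3.cnt = -2  [len(g.key) - 4]
9. n7.pre = true  [terminal]
10. n8.fin = 18  [S₁.acc + 27]
11. n9.val = "yx"  [terminal]
12. n10.env = true  [terminal]
13. n8.tag = false  [B.fin > 18]
14. n2.acc = -1  [S₁.acc + 8]
15. n2.cnt = -1  [S₁.acc + 8]
16. n11.val = "zw"  [terminal]
17. n12.fin = 8  [S.cnt + 9]
18. n13.env = false  [terminal]
19. n12.tag = true  [f.env == false]
20. n1.key = false  [B.tag == false]
21. n1.ok = true  [S.cnt > -2]
22. n14.pre = -9  [-9]
23. n15.key = "pp"  [terminal]
24. n17.key = "pu"  [terminal]
25. n16.key = true  [true]
26. n16.ok = true  [true]
27. n14.acc = -8  [len(g.key) - 10]
28. n14.cnt = 24  [24]
29. n0.acc = -3  [S₁.acc + S₀.pre - 10]
30. n0.cnt = 17  [S₀.pre * 2 - 13]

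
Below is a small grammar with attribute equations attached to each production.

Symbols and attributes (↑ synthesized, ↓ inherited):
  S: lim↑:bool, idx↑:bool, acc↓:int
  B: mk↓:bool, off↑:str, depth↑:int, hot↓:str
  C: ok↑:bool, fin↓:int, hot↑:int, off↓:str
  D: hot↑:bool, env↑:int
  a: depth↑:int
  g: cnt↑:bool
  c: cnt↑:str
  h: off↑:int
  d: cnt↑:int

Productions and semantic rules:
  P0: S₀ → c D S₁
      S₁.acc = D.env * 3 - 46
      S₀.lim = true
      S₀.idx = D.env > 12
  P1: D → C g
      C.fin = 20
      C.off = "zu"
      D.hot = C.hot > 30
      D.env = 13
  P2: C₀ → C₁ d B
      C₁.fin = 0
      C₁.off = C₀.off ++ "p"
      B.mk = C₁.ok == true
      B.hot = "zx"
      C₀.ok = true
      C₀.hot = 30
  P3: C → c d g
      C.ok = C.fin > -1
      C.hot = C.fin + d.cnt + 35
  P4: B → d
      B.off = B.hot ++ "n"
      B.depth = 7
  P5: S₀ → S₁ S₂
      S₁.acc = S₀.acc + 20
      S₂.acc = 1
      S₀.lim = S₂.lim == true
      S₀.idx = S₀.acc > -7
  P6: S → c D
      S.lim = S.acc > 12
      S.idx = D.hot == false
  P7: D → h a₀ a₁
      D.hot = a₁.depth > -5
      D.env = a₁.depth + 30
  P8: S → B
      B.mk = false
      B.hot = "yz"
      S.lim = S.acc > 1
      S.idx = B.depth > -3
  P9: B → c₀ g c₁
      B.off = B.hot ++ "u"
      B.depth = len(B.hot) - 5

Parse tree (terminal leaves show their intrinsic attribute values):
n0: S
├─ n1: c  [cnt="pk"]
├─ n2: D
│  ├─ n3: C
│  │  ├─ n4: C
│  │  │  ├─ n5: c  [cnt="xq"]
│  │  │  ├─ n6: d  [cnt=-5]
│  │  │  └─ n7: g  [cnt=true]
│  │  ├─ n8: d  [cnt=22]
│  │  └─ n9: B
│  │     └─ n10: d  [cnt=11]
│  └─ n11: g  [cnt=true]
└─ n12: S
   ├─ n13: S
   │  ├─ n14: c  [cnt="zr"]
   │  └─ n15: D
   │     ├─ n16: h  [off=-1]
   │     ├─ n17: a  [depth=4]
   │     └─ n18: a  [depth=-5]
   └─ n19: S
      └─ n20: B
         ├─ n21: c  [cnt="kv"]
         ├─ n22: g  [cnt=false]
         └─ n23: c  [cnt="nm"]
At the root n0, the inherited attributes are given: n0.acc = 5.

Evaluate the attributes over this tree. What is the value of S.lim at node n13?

true

1. n0.acc = 5  [given at root]
2. n1.cnt = "pk"  [terminal]
3. n3.fin = 20  [20]
4. n3.off = "zu"  ["zu"]
5. n4.fin = 0  [0]
6. n4.off = "zup"  [C₀.off ++ "p"]
7. n5.cnt = "xq"  [terminal]
8. n6.cnt = -5  [terminal]
9. n7.cnt = true  [terminal]
10. n4.ok = true  [C.fin > -1]
11. n4.hot = 30  [C.fin + d.cnt + 35]
12. n8.cnt = 22  [terminal]
13. n9.mk = true  [C₁.ok == true]
14. n9.hot = "zx"  ["zx"]
15. n10.cnt = 11  [terminal]
16. n9.off = "zxn"  [B.hot ++ "n"]
17. n9.depth = 7  [7]
18. n3.ok = true  [true]
19. n3.hot = 30  [30]
20. n11.cnt = true  [terminal]
21. n2.hot = false  [C.hot > 30]
22. n2.env = 13  [13]
23. n12.acc = -7  [D.env * 3 - 46]
24. n13.acc = 13  [S₀.acc + 20]
25. n14.cnt = "zr"  [terminal]
26. n16.off = -1  [terminal]
27. n17.depth = 4  [terminal]
28. n18.depth = -5  [terminal]
29. n15.hot = false  [a₁.depth > -5]
30. n15.env = 25  [a₁.depth + 30]
31. n13.lim = true  [S.acc > 12]
32. n13.idx = true  [D.hot == false]
33. n19.acc = 1  [1]
34. n20.mk = false  [false]
35. n20.hot = "yz"  ["yz"]
36. n21.cnt = "kv"  [terminal]
37. n22.cnt = false  [terminal]
38. n23.cnt = "nm"  [terminal]
39. n20.off = "yzu"  [B.hot ++ "u"]
40. n20.depth = -3  [len(B.hot) - 5]
41. n19.lim = false  [S.acc > 1]
42. n19.idx = false  [B.depth > -3]
43. n12.lim = false  [S₂.lim == true]
44. n12.idx = false  [S₀.acc > -7]
45. n0.lim = true  [true]
46. n0.idx = true  [D.env > 12]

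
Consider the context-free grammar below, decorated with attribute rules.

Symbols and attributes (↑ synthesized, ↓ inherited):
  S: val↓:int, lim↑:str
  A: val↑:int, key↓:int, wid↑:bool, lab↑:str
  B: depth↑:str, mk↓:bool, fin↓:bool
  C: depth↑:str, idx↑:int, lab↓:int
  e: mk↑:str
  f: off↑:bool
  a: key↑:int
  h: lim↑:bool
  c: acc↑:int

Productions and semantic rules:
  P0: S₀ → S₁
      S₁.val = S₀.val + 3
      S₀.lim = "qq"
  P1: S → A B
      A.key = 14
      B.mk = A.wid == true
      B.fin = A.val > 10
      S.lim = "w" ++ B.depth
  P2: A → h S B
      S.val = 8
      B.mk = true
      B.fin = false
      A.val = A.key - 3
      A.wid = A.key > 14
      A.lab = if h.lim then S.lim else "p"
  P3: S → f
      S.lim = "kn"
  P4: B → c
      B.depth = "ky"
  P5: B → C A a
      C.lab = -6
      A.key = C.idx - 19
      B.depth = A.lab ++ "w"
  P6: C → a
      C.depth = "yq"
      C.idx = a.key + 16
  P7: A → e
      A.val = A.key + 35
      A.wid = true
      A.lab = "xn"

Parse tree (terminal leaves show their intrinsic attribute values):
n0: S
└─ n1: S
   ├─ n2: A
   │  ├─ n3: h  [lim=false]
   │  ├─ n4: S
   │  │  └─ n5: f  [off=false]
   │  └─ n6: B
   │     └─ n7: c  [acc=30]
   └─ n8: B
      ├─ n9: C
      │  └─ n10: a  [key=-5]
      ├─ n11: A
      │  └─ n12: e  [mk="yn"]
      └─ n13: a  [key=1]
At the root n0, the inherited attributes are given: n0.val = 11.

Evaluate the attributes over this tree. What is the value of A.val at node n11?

27

1. n0.val = 11  [given at root]
2. n1.val = 14  [S₀.val + 3]
3. n2.key = 14  [14]
4. n3.lim = false  [terminal]
5. n4.val = 8  [8]
6. n5.off = false  [terminal]
7. n4.lim = "kn"  ["kn"]
8. n6.mk = true  [true]
9. n6.fin = false  [false]
10. n7.acc = 30  [terminal]
11. n6.depth = "ky"  ["ky"]
12. n2.val = 11  [A.key - 3]
13. n2.wid = false  [A.key > 14]
14. n2.lab = "p"  [if h.lim then S.lim else "p"]
15. n8.mk = false  [A.wid == true]
16. n8.fin = true  [A.val > 10]
17. n9.lab = -6  [-6]
18. n10.key = -5  [terminal]
19. n9.depth = "yq"  ["yq"]
20. n9.idx = 11  [a.key + 16]
21. n11.key = -8  [C.idx - 19]
22. n12.mk = "yn"  [terminal]
23. n11.val = 27  [A.key + 35]
24. n11.wid = true  [true]
25. n11.lab = "xn"  ["xn"]
26. n13.key = 1  [terminal]
27. n8.depth = "xnw"  [A.lab ++ "w"]
28. n1.lim = "wxnw"  ["w" ++ B.depth]
29. n0.lim = "qq"  ["qq"]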